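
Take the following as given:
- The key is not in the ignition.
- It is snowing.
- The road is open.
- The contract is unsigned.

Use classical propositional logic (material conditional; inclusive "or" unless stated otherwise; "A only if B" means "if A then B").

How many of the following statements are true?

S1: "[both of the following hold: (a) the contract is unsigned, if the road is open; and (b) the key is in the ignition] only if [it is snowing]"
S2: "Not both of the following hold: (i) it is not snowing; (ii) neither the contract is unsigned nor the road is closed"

Let K = "the road is closed" (F), S = "the contract is signed" (F), L = "the key is in the ignition" (F), V = "it is snowing" (T).

S1: Parsed as ((¬K → ¬S) ∧ L) → V

¬K = ¬F = T
¬S = ¬F = T
¬K → ¬S = T → T = T
(¬K → ¬S) ∧ L = T ∧ F = F
((¬K → ¬S) ∧ L) → V = F → T = T
Hence S1 is true.

S2: In symbols: ¬V ↑ (¬S ↓ K)

¬V = ¬T = F
¬S = ¬F = T
¬S ↓ K = T ↓ F = F
¬V ↑ (¬S ↓ K) = F ↑ F = T
So S2 is true.

Count: 2.

2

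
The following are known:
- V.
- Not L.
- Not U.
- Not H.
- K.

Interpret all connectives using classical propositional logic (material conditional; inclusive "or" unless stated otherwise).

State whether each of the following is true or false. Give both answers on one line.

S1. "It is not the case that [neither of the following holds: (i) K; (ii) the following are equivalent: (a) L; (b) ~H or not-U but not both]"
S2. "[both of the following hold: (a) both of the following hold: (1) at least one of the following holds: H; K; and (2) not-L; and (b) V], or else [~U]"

S1: This is not (K nor (L iff (not H xor not U))).

not H = not False = True
not U = not False = True
not H xor not U = True xor True = False
L iff (not H xor not U) = False iff False = True
K nor (L iff (not H xor not U)) = True nor True = False
not (K nor (L iff (not H xor not U))) = not False = True
Hence S1 is true.

S2: Parsed as (((H or K) and not L) and V) or not U

H or K = False or True = True
not L = not False = True
(H or K) and not L = True and True = True
((H or K) and not L) and V = True and True = True
not U = not False = True
(((H or K) and not L) and V) or not U = True or True = True
Hence S2 is true.

S1 true / S2 true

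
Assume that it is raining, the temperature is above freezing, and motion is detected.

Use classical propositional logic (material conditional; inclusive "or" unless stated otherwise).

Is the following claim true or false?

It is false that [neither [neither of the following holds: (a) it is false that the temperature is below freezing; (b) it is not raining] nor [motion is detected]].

The statement is true.

Let Q = "the temperature is below freezing" (F), P = "it is raining" (T), R = "motion is detected" (T).
In symbols: ~((~Q nor ~P) nor R)

~Q = ~F = T
~P = ~T = F
~Q nor ~P = T nor F = F
(~Q nor ~P) nor R = F nor T = F
~((~Q nor ~P) nor R) = ~F = T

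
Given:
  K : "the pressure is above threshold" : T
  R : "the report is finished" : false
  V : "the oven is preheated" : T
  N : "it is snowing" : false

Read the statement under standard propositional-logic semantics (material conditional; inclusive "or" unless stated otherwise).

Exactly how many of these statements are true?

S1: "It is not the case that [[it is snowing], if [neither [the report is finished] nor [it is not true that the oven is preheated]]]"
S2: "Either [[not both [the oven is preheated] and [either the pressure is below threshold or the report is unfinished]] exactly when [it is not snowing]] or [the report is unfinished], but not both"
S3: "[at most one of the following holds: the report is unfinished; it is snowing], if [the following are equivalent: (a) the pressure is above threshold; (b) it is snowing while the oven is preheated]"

3

S1: Formalization: ¬((R ↓ ¬V) → N)

¬V = ¬T = F
R ↓ ¬V = F ↓ F = T
(R ↓ ¬V) → N = T → F = F
¬((R ↓ ¬V) → N) = ¬F = T
So S1 is true.

S2: This is ((V ↑ (¬K ∨ ¬R)) ↔ ¬N) ⊕ ¬R.

¬K = ¬T = F
¬R = ¬F = T
¬K ∨ ¬R = F ∨ T = T
V ↑ (¬K ∨ ¬R) = T ↑ T = F
¬N = ¬F = T
(V ↑ (¬K ∨ ¬R)) ↔ ¬N = F ↔ T = F
¬R = ¬F = T
((V ↑ (¬K ∨ ¬R)) ↔ ¬N) ⊕ ¬R = F ⊕ T = T
So S2 is true.

S3: In symbols: (K ↔ (N ∧ V)) → (¬R ↑ N)

N ∧ V = F ∧ T = F
K ↔ (N ∧ V) = T ↔ F = F
¬R = ¬F = T
¬R ↑ N = T ↑ F = T
(K ↔ (N ∧ V)) → (¬R ↑ N) = F → T = T
Thus S3 is true.

3 of the 3 statements are true.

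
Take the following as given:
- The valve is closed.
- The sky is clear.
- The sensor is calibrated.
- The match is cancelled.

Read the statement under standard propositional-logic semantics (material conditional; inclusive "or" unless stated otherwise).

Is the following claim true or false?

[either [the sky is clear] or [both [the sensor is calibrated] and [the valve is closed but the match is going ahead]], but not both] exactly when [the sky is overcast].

False.

Let Q = "the sky is overcast" (F), R = "the sensor is calibrated" (T), P = "the valve is open" (F), S = "the match is cancelled" (T).
Parsed as (¬Q ⊕ (R ∧ (¬P ∧ ¬S))) ↔ Q

¬Q = ¬F = T
¬P = ¬F = T
¬S = ¬T = F
¬P ∧ ¬S = T ∧ F = F
R ∧ (¬P ∧ ¬S) = T ∧ F = F
¬Q ⊕ (R ∧ (¬P ∧ ¬S)) = T ⊕ F = T
(¬Q ⊕ (R ∧ (¬P ∧ ¬S))) ↔ Q = T ↔ F = F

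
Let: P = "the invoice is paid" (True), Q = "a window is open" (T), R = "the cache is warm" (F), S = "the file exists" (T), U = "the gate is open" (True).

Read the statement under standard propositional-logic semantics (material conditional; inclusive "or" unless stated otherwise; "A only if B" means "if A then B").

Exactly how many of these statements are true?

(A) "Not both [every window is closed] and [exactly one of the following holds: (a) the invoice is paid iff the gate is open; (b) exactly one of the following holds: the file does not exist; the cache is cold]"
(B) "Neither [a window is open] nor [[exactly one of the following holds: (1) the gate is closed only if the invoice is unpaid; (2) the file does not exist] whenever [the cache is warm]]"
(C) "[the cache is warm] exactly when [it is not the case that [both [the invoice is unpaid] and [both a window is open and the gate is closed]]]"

(A): This is not Q nand ((P iff U) xor (not S xor not R)).

not Q = not True = False
P iff U = True iff True = True
not S = not True = False
not R = not False = True
not S xor not R = False xor True = True
(P iff U) xor (not S xor not R) = True xor True = False
not Q nand ((P iff U) xor (not S xor not R)) = False nand False = True
Hence (A) is true.

(B): This is Q nor (R -> ((not U -> not P) xor not S)).

not U = not True = False
not P = not True = False
not U -> not P = False -> False = True
not S = not True = False
(not U -> not P) xor not S = True xor False = True
R -> ((not U -> not P) xor not S) = False -> True = True
Q nor (R -> ((not U -> not P) xor not S)) = True nor True = False
Thus (B) is false.

(C): In symbols: R iff not (not P and (Q and not U))

not P = not True = False
not U = not True = False
Q and not U = True and False = False
not P and (Q and not U) = False and False = False
not (not P and (Q and not U)) = not False = True
R iff not (not P and (Q and not U)) = False iff True = False
Thus (C) is false.

True statements: 1.

1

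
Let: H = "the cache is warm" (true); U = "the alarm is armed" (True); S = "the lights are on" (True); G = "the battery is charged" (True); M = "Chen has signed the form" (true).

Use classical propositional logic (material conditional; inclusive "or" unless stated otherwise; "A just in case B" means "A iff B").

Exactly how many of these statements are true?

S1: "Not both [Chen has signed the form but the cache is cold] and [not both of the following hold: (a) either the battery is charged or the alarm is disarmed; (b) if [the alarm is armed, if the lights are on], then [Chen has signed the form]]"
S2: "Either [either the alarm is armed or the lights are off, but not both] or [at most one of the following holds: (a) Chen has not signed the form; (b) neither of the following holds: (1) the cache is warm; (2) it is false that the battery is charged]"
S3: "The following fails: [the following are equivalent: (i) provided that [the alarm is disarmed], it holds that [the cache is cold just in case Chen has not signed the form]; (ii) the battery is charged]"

2

S1: In symbols: (M and not H) nand ((G or not U) nand ((S -> U) -> M))

not H = not True = False
M and not H = True and False = False
not U = not True = False
G or not U = True or False = True
S -> U = True -> True = True
(S -> U) -> M = True -> True = True
(G or not U) nand ((S -> U) -> M) = True nand True = False
(M and not H) nand ((G or not U) nand ((S -> U) -> M)) = False nand False = True
Thus S1 is true.

S2: Formalization: (U xor not S) or (not M nand (H nor not G))

not S = not True = False
U xor not S = True xor False = True
not M = not True = False
not G = not True = False
H nor not G = True nor False = False
not M nand (H nor not G) = False nand False = True
(U xor not S) or (not M nand (H nor not G)) = True or True = True
So S2 is true.

S3: Formalization: not ((not U -> (not H iff not M)) iff G)

not U = not True = False
not H = not True = False
not M = not True = False
not H iff not M = False iff False = True
not U -> (not H iff not M) = False -> True = True
(not U -> (not H iff not M)) iff G = True iff True = True
not ((not U -> (not H iff not M)) iff G) = not True = False
Thus S3 is false.

2 of the 3 statements are true (S1, S2).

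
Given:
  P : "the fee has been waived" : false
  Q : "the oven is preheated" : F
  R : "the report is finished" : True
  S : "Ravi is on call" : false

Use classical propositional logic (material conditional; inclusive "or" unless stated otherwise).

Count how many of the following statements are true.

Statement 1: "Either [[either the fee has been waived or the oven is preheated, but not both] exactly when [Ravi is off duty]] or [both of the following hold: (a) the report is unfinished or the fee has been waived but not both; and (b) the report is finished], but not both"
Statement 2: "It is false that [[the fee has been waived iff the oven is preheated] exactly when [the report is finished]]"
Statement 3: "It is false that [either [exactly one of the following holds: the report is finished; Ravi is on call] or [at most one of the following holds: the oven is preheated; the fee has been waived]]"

0

Statement 1: Formalization: ((P ⊕ Q) ↔ ¬S) ⊕ ((¬R ⊕ P) ∧ R)

P ⊕ Q = F ⊕ F = F
¬S = ¬F = T
(P ⊕ Q) ↔ ¬S = F ↔ T = F
¬R = ¬T = F
¬R ⊕ P = F ⊕ F = F
(¬R ⊕ P) ∧ R = F ∧ T = F
((P ⊕ Q) ↔ ¬S) ⊕ ((¬R ⊕ P) ∧ R) = F ⊕ F = F
Hence Statement 1 is false.

Statement 2: This is ¬((P ↔ Q) ↔ R).

P ↔ Q = F ↔ F = T
(P ↔ Q) ↔ R = T ↔ T = T
¬((P ↔ Q) ↔ R) = ¬T = F
Thus Statement 2 is false.

Statement 3: Parsed as ¬((R ⊕ S) ∨ (Q ↑ P))

R ⊕ S = T ⊕ F = T
Q ↑ P = F ↑ F = T
(R ⊕ S) ∨ (Q ↑ P) = T ∨ T = T
¬((R ⊕ S) ∨ (Q ↑ P)) = ¬T = F
Hence Statement 3 is false.

True statements: 0 (none).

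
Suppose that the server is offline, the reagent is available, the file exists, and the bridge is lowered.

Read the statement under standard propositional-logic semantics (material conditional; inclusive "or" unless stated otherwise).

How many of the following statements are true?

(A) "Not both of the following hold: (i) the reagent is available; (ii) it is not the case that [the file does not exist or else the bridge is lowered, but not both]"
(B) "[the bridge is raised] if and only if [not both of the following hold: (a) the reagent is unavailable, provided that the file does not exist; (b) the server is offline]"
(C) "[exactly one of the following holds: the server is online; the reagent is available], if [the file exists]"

3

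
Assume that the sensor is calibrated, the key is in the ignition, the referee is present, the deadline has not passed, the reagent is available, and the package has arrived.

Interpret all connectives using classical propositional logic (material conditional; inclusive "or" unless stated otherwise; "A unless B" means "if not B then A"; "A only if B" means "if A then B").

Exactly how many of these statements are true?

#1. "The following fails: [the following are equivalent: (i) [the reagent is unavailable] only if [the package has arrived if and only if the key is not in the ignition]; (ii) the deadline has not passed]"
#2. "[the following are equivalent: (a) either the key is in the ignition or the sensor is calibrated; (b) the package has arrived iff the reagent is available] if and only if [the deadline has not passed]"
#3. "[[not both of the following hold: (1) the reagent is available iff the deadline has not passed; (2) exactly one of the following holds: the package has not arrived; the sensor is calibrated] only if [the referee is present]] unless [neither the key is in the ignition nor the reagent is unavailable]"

2

Let U = "the reagent is available" (T), V = "the package has arrived" (T), Q = "the key is in the ignition" (T), S = "the deadline has passed" (F), P = "the sensor is calibrated" (T), R = "the referee is present" (T).

#1: Parsed as ¬((¬U → (V ↔ ¬Q)) ↔ ¬S)

¬U = ¬T = F
¬Q = ¬T = F
V ↔ ¬Q = T ↔ F = F
¬U → (V ↔ ¬Q) = F → F = T
¬S = ¬F = T
(¬U → (V ↔ ¬Q)) ↔ ¬S = T ↔ T = T
¬((¬U → (V ↔ ¬Q)) ↔ ¬S) = ¬T = F
Hence #1 is false.

#2: Parsed as ((Q ∨ P) ↔ (V ↔ U)) ↔ ¬S

Q ∨ P = T ∨ T = T
V ↔ U = T ↔ T = T
(Q ∨ P) ↔ (V ↔ U) = T ↔ T = T
¬S = ¬F = T
((Q ∨ P) ↔ (V ↔ U)) ↔ ¬S = T ↔ T = T
Hence #2 is true.

#3: Formalization: (((U ↔ ¬S) ↑ (¬V ⊕ P)) → R) ∨ (Q ↓ ¬U)

¬S = ¬F = T
U ↔ ¬S = T ↔ T = T
¬V = ¬T = F
¬V ⊕ P = F ⊕ T = T
(U ↔ ¬S) ↑ (¬V ⊕ P) = T ↑ T = F
((U ↔ ¬S) ↑ (¬V ⊕ P)) → R = F → T = T
¬U = ¬T = F
Q ↓ ¬U = T ↓ F = F
(((U ↔ ¬S) ↑ (¬V ⊕ P)) → R) ∨ (Q ↓ ¬U) = T ∨ F = T
Hence #3 is true.

2 of the 3 statements are true.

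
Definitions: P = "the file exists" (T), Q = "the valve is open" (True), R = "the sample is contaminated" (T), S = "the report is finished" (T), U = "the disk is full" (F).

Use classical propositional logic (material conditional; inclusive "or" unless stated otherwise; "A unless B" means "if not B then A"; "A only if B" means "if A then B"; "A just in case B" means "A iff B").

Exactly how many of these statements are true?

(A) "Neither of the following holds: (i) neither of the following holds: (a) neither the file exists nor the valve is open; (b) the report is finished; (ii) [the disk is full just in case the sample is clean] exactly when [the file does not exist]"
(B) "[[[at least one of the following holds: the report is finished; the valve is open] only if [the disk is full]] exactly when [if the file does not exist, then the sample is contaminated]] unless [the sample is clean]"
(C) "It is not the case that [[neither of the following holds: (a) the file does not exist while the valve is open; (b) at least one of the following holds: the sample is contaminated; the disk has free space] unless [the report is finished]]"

1

(A): Parsed as ((P ↓ Q) ↓ S) ↓ ((U ↔ ¬R) ↔ ¬P)

P ↓ Q = T ↓ T = F
(P ↓ Q) ↓ S = F ↓ T = F
¬R = ¬T = F
U ↔ ¬R = F ↔ F = T
¬P = ¬T = F
(U ↔ ¬R) ↔ ¬P = T ↔ F = F
((P ↓ Q) ↓ S) ↓ ((U ↔ ¬R) ↔ ¬P) = F ↓ F = T
Thus (A) is true.

(B): Parsed as (((S ∨ Q) → U) ↔ (¬P → R)) ∨ ¬R

S ∨ Q = T ∨ T = T
(S ∨ Q) → U = T → F = F
¬P = ¬T = F
¬P → R = F → T = T
((S ∨ Q) → U) ↔ (¬P → R) = F ↔ T = F
¬R = ¬T = F
(((S ∨ Q) → U) ↔ (¬P → R)) ∨ ¬R = F ∨ F = F
So (B) is false.

(C): In symbols: ¬(((¬P ∧ Q) ↓ (R ∨ ¬U)) ∨ S)

¬P = ¬T = F
¬P ∧ Q = F ∧ T = F
¬U = ¬F = T
R ∨ ¬U = T ∨ T = T
(¬P ∧ Q) ↓ (R ∨ ¬U) = F ↓ T = F
((¬P ∧ Q) ↓ (R ∨ ¬U)) ∨ S = F ∨ T = T
¬(((¬P ∧ Q) ↓ (R ∨ ¬U)) ∨ S) = ¬T = F
Thus (C) is false.

Count: 1.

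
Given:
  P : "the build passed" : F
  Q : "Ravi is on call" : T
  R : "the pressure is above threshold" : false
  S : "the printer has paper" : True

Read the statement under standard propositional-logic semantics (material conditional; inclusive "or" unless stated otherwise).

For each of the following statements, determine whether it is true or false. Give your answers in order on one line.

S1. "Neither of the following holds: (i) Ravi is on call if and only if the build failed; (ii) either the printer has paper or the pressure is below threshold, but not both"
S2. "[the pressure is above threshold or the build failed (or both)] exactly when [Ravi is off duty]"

S1 False; S2 False

S1: Formalization: (Q ↔ ¬P) ↓ (S ⊕ ¬R)

¬P = ¬F = T
Q ↔ ¬P = T ↔ T = T
¬R = ¬F = T
S ⊕ ¬R = T ⊕ T = F
(Q ↔ ¬P) ↓ (S ⊕ ¬R) = T ↓ F = F
So S1 is false.

S2: Formalization: (R ∨ ¬P) ↔ ¬Q

¬P = ¬F = T
R ∨ ¬P = F ∨ T = T
¬Q = ¬T = F
(R ∨ ¬P) ↔ ¬Q = T ↔ F = F
So S2 is false.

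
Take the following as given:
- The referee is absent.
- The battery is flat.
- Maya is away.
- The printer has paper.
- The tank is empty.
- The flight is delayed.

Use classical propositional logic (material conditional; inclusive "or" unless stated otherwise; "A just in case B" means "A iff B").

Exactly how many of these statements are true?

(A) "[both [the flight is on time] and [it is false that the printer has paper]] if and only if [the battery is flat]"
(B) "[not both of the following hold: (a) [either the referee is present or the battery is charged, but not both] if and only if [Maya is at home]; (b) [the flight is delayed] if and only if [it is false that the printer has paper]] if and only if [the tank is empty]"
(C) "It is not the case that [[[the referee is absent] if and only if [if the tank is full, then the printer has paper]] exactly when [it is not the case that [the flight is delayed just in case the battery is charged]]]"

1

Let V = "the flight is delayed" (T), S = "the printer has paper" (T), Q = "the battery is charged" (F), P = "the referee is present" (F), R = "Maya is at home" (F), U = "the tank is full" (F).

(A): Parsed as (~V & ~S) <-> ~Q

~V = ~T = F
~S = ~T = F
~V & ~S = F & F = F
~Q = ~F = T
(~V & ~S) <-> ~Q = F <-> T = F
So (A) is false.

(B): This is (((P xor Q) <-> R) nand (V <-> ~S)) <-> ~U.

P xor Q = F xor F = F
(P xor Q) <-> R = F <-> F = T
~S = ~T = F
V <-> ~S = T <-> F = F
((P xor Q) <-> R) nand (V <-> ~S) = T nand F = T
~U = ~F = T
(((P xor Q) <-> R) nand (V <-> ~S)) <-> ~U = T <-> T = T
So (B) is true.

(C): In symbols: ~((~P <-> (U -> S)) <-> ~(V <-> Q))

~P = ~F = T
U -> S = F -> T = T
~P <-> (U -> S) = T <-> T = T
V <-> Q = T <-> F = F
~(V <-> Q) = ~F = T
(~P <-> (U -> S)) <-> ~(V <-> Q) = T <-> T = T
~((~P <-> (U -> S)) <-> ~(V <-> Q)) = ~T = F
So (C) is false.

1 of the 3 statements is true ((B)).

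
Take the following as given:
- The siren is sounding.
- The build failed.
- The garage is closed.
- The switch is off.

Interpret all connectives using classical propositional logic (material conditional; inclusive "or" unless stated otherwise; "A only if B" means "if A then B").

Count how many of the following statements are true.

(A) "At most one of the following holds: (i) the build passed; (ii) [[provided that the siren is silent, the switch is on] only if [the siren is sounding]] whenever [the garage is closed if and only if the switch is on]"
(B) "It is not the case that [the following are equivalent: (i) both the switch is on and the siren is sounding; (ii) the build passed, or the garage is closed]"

2

Let K = "the build passed" (False), N = "the garage is closed" (True), U = "the switch is on" (False), W = "the siren is sounding" (True).

(A): Parsed as K nand ((N iff U) -> ((not W -> U) -> W))

N iff U = True iff False = False
not W = not True = False
not W -> U = False -> False = True
(not W -> U) -> W = True -> True = True
(N iff U) -> ((not W -> U) -> W) = False -> True = True
K nand ((N iff U) -> ((not W -> U) -> W)) = False nand True = True
So (A) is true.

(B): This is not ((U and W) iff (K or N)).

U and W = False and True = False
K or N = False or True = True
(U and W) iff (K or N) = False iff True = False
not ((U and W) iff (K or N)) = not False = True
Thus (B) is true.

True statements: 2 ((A), (B)).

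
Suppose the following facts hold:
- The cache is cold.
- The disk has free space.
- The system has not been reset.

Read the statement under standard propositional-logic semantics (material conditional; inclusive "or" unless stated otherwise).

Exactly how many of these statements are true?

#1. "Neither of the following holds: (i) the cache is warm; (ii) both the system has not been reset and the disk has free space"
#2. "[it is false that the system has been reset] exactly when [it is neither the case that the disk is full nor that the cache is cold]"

Let Q = "the cache is warm" (F), S = "the system has been reset" (F), K = "the disk is full" (F).

#1: Formalization: Q nor (~S & ~K)

~S = ~F = T
~K = ~F = T
~S & ~K = T & T = T
Q nor (~S & ~K) = F nor T = F
Thus #1 is false.

#2: In symbols: ~S <-> (K nor ~Q)

~S = ~F = T
~Q = ~F = T
K nor ~Q = F nor T = F
~S <-> (K nor ~Q) = T <-> F = F
Hence #2 is false.

Count: 0.

0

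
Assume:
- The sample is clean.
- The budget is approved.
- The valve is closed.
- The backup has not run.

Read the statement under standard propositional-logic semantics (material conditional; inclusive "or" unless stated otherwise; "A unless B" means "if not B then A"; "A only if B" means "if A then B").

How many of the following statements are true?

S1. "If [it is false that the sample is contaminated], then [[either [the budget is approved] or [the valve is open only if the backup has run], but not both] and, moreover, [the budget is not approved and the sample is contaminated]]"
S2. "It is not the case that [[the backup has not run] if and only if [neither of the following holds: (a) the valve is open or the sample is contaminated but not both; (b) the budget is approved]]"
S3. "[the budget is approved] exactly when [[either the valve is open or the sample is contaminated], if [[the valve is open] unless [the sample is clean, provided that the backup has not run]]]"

Let P = "the sample is contaminated" (False), L = "the budget is approved" (True), S = "the valve is open" (False), W = "the backup has run" (False).

S1: Parsed as not P -> ((L xor (S -> W)) and (not L and P))

not P = not False = True
S -> W = False -> False = True
L xor (S -> W) = True xor True = False
not L = not True = False
not L and P = False and False = False
(L xor (S -> W)) and (not L and P) = False and False = False
not P -> ((L xor (S -> W)) and (not L and P)) = True -> False = False
So S1 is false.

S2: Parsed as not (not W iff ((S xor P) nor L))

not W = not False = True
S xor P = False xor False = False
(S xor P) nor L = False nor True = False
not W iff ((S xor P) nor L) = True iff False = False
not (not W iff ((S xor P) nor L)) = not False = True
So S2 is true.

S3: Parsed as L iff ((S or (not W -> not P)) -> (S or P))

not W = not False = True
not P = not False = True
not W -> not P = True -> True = True
S or (not W -> not P) = False or True = True
S or P = False or False = False
(S or (not W -> not P)) -> (S or P) = True -> False = False
L iff ((S or (not W -> not P)) -> (S or P)) = True iff False = False
Thus S3 is false.

True statements: 1.

1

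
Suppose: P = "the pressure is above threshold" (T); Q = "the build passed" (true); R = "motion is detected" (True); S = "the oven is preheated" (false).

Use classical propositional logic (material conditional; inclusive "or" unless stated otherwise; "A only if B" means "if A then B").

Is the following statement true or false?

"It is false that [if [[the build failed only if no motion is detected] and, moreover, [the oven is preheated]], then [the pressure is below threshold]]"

Values: Q=T, R=T, S=F, P=T.
This is ¬(((¬Q → ¬R) ∧ S) → ¬P).

¬Q = ¬T = F
¬R = ¬T = F
¬Q → ¬R = F → F = T
(¬Q → ¬R) ∧ S = T ∧ F = F
¬P = ¬T = F
((¬Q → ¬R) ∧ S) → ¬P = F → F = T
¬(((¬Q → ¬R) ∧ S) → ¬P) = ¬T = F

False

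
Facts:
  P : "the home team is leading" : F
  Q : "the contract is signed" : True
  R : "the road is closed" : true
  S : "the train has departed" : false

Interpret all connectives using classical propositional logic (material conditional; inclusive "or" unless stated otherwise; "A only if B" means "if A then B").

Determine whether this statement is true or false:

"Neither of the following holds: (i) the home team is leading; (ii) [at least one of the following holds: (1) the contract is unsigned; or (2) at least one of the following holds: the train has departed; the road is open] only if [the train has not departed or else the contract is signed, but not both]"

Parsed as P ↓ ((¬Q ∨ (S ∨ ¬R)) → (¬S ⊕ Q))

¬Q = ¬T = F
¬R = ¬T = F
S ∨ ¬R = F ∨ F = F
¬Q ∨ (S ∨ ¬R) = F ∨ F = F
¬S = ¬F = T
¬S ⊕ Q = T ⊕ T = F
(¬Q ∨ (S ∨ ¬R)) → (¬S ⊕ Q) = F → F = T
P ↓ ((¬Q ∨ (S ∨ ¬R)) → (¬S ⊕ Q)) = F ↓ T = F

false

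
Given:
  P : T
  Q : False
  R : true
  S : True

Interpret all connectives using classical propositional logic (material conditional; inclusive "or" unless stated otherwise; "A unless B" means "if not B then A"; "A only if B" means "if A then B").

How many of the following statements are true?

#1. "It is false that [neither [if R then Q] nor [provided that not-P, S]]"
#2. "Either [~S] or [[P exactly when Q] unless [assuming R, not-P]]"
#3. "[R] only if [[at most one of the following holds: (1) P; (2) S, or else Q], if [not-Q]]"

#1: In symbols: ¬((R → Q) ↓ (¬P → S))

R → Q = T → F = F
¬P = ¬T = F
¬P → S = F → T = T
(R → Q) ↓ (¬P → S) = F ↓ T = F
¬((R → Q) ↓ (¬P → S)) = ¬F = T
So #1 is true.

#2: In symbols: ¬S ∨ ((P ↔ Q) ∨ (R → ¬P))

¬S = ¬T = F
P ↔ Q = T ↔ F = F
¬P = ¬T = F
R → ¬P = T → F = F
(P ↔ Q) ∨ (R → ¬P) = F ∨ F = F
¬S ∨ ((P ↔ Q) ∨ (R → ¬P)) = F ∨ F = F
So #2 is false.

#3: Parsed as R → (¬Q → (P ↑ (S ∨ Q)))

¬Q = ¬F = T
S ∨ Q = T ∨ F = T
P ↑ (S ∨ Q) = T ↑ T = F
¬Q → (P ↑ (S ∨ Q)) = T → F = F
R → (¬Q → (P ↑ (S ∨ Q))) = T → F = F
Thus #3 is false.

Count: 1.

1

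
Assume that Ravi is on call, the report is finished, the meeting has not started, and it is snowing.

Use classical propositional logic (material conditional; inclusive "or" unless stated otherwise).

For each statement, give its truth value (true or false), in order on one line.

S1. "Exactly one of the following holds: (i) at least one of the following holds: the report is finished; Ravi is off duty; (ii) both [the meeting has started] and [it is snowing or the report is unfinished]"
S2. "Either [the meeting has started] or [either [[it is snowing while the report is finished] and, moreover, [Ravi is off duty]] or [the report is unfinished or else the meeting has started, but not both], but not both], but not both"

S1 true / S2 false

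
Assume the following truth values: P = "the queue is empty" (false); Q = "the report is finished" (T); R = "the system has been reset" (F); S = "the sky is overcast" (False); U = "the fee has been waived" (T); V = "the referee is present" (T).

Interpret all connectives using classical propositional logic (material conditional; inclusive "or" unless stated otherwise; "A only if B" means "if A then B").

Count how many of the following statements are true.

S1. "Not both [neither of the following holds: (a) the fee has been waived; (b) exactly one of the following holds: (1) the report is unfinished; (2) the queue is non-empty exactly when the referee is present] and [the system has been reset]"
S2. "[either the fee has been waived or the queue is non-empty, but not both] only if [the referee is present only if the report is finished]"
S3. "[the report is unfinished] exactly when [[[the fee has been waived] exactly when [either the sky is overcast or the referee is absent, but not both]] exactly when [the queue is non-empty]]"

3

S1: This is (U nor (not Q xor (not P iff V))) nand R.

not Q = not True = False
not P = not False = True
not P iff V = True iff True = True
not Q xor (not P iff V) = False xor True = True
U nor (not Q xor (not P iff V)) = True nor True = False
(U nor (not Q xor (not P iff V))) nand R = False nand False = True
Hence S1 is true.

S2: In symbols: (U xor not P) -> (V -> Q)

not P = not False = True
U xor not P = True xor True = False
V -> Q = True -> True = True
(U xor not P) -> (V -> Q) = False -> True = True
So S2 is true.

S3: In symbols: not Q iff ((U iff (S xor not V)) iff not P)

not Q = not True = False
not V = not True = False
S xor not V = False xor False = False
U iff (S xor not V) = True iff False = False
not P = not False = True
(U iff (S xor not V)) iff not P = False iff True = False
not Q iff ((U iff (S xor not V)) iff not P) = False iff False = True
Thus S3 is true.

True statements: 3.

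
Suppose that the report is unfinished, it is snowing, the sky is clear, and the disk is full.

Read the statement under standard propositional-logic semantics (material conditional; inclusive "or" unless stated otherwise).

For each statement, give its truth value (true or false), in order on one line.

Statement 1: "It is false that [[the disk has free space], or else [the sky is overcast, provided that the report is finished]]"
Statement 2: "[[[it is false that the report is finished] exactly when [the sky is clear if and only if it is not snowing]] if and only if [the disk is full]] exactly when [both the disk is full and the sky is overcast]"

Let K = "the disk is full" (T), L = "the report is finished" (F), R = "the sky is overcast" (F), S = "it is snowing" (T).

Statement 1: Formalization: ~(~K | (L -> R))

~K = ~T = F
L -> R = F -> F = T
~K | (L -> R) = F | T = T
~(~K | (L -> R)) = ~T = F
So Statement 1 is false.

Statement 2: In symbols: ((~L <-> (~R <-> ~S)) <-> K) <-> (K & R)

~L = ~F = T
~R = ~F = T
~S = ~T = F
~R <-> ~S = T <-> F = F
~L <-> (~R <-> ~S) = T <-> F = F
(~L <-> (~R <-> ~S)) <-> K = F <-> T = F
K & R = T & F = F
((~L <-> (~R <-> ~S)) <-> K) <-> (K & R) = F <-> F = T
Thus Statement 2 is true.

Statement 1 False / Statement 2 True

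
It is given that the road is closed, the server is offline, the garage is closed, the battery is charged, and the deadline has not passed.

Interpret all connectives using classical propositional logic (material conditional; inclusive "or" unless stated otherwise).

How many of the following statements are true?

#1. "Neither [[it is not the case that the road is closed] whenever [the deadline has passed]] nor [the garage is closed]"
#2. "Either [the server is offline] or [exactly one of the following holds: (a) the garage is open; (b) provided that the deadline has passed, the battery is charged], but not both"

0

Let R = "the deadline has passed" (False), W = "the road is closed" (True), P = "the garage is closed" (True), M = "the server is online" (False), G = "the battery is charged" (True).

#1: Formalization: (R -> not W) nor P

not W = not True = False
R -> not W = False -> False = True
(R -> not W) nor P = True nor True = False
Hence #1 is false.

#2: This is not M xor (not P xor (R -> G)).

not M = not False = True
not P = not True = False
R -> G = False -> True = True
not P xor (R -> G) = False xor True = True
not M xor (not P xor (R -> G)) = True xor True = False
Hence #2 is false.

0 of the 2 statements are true (none).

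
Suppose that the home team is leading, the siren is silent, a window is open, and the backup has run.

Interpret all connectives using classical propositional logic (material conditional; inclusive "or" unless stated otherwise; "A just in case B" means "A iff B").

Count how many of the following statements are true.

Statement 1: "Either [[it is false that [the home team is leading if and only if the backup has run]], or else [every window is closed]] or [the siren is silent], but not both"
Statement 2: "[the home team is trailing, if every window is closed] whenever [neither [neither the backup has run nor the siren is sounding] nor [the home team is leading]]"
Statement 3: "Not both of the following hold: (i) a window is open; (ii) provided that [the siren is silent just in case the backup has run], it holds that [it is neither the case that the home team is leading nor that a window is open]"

3

Let P = "the home team is leading" (T), S = "the backup has run" (T), R = "a window is open" (T), Q = "the siren is sounding" (F).

Statement 1: Formalization: (~(P <-> S) | ~R) xor ~Q

P <-> S = T <-> T = T
~(P <-> S) = ~T = F
~R = ~T = F
~(P <-> S) | ~R = F | F = F
~Q = ~F = T
(~(P <-> S) | ~R) xor ~Q = F xor T = T
So Statement 1 is true.

Statement 2: This is ((S nor Q) nor P) -> (~R -> ~P).

S nor Q = T nor F = F
(S nor Q) nor P = F nor T = F
~R = ~T = F
~P = ~T = F
~R -> ~P = F -> F = T
((S nor Q) nor P) -> (~R -> ~P) = F -> T = T
So Statement 2 is true.

Statement 3: Formalization: R nand ((~Q <-> S) -> (P nor R))

~Q = ~F = T
~Q <-> S = T <-> T = T
P nor R = T nor T = F
(~Q <-> S) -> (P nor R) = T -> F = F
R nand ((~Q <-> S) -> (P nor R)) = T nand F = T
Hence Statement 3 is true.

Count: 3.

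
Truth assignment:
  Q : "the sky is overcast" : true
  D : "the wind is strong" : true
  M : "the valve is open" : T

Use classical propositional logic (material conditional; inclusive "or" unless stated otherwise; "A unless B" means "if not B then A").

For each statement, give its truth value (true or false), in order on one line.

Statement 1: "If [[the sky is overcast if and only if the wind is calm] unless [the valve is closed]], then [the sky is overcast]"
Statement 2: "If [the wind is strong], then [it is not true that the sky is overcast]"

Statement 1 true; Statement 2 false

Statement 1: In symbols: ((Q iff not D) or not M) -> Q

not D = not True = False
Q iff not D = True iff False = False
not M = not True = False
(Q iff not D) or not M = False or False = False
((Q iff not D) or not M) -> Q = False -> True = True
So Statement 1 is true.

Statement 2: Formalization: D -> not Q

not Q = not True = False
D -> not Q = True -> False = False
Hence Statement 2 is false.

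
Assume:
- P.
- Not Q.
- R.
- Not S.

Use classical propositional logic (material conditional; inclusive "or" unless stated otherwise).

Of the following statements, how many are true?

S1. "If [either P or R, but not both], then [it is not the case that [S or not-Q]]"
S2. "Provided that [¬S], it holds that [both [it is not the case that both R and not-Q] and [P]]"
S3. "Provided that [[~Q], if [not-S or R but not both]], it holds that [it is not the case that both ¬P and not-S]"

S1: Formalization: (P ⊕ R) → ¬(S ∨ ¬Q)

P ⊕ R = T ⊕ T = F
¬Q = ¬F = T
S ∨ ¬Q = F ∨ T = T
¬(S ∨ ¬Q) = ¬T = F
(P ⊕ R) → ¬(S ∨ ¬Q) = F → F = T
So S1 is true.

S2: Formalization: ¬S → ((R ↑ ¬Q) ∧ P)

¬S = ¬F = T
¬Q = ¬F = T
R ↑ ¬Q = T ↑ T = F
(R ↑ ¬Q) ∧ P = F ∧ T = F
¬S → ((R ↑ ¬Q) ∧ P) = T → F = F
Hence S2 is false.

S3: Formalization: ((¬S ⊕ R) → ¬Q) → (¬P ↑ ¬S)

¬S = ¬F = T
¬S ⊕ R = T ⊕ T = F
¬Q = ¬F = T
(¬S ⊕ R) → ¬Q = F → T = T
¬P = ¬T = F
¬S = ¬F = T
¬P ↑ ¬S = F ↑ T = T
((¬S ⊕ R) → ¬Q) → (¬P ↑ ¬S) = T → T = T
Hence S3 is true.

2 of the 3 statements are true.

2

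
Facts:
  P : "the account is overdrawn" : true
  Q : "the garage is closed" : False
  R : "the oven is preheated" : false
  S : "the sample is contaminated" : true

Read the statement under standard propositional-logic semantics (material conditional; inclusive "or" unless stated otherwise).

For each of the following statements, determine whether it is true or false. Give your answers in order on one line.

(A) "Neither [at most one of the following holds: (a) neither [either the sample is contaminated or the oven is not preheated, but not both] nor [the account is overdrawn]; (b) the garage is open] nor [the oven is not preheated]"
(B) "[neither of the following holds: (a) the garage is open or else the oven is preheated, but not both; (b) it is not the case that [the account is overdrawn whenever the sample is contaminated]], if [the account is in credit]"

(A): Parsed as (((S ⊕ ¬R) ↓ P) ↑ ¬Q) ↓ ¬R

¬R = ¬F = T
S ⊕ ¬R = T ⊕ T = F
(S ⊕ ¬R) ↓ P = F ↓ T = F
¬Q = ¬F = T
((S ⊕ ¬R) ↓ P) ↑ ¬Q = F ↑ T = T
¬R = ¬F = T
(((S ⊕ ¬R) ↓ P) ↑ ¬Q) ↓ ¬R = T ↓ T = F
Thus (A) is false.

(B): In symbols: ¬P → ((¬Q ⊕ R) ↓ ¬(S → P))

¬P = ¬T = F
¬Q = ¬F = T
¬Q ⊕ R = T ⊕ F = T
S → P = T → T = T
¬(S → P) = ¬T = F
(¬Q ⊕ R) ↓ ¬(S → P) = T ↓ F = F
¬P → ((¬Q ⊕ R) ↓ ¬(S → P)) = F → F = T
So (B) is true.

(A) False / (B) True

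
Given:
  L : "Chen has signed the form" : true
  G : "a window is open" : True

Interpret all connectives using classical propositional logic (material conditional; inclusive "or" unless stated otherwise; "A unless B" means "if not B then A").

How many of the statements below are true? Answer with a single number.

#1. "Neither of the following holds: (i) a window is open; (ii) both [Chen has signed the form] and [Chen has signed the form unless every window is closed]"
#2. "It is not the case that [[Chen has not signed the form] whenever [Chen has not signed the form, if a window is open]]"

#1: In symbols: G nor (L and (L or not G))

not G = not True = False
L or not G = True or False = True
L and (L or not G) = True and True = True
G nor (L and (L or not G)) = True nor True = False
So #1 is false.

#2: In symbols: not ((G -> not L) -> not L)

not L = not True = False
G -> not L = True -> False = False
not L = not True = False
(G -> not L) -> not L = False -> False = True
not ((G -> not L) -> not L) = not True = False
Thus #2 is false.

0 of the 2 statements are true (none).

0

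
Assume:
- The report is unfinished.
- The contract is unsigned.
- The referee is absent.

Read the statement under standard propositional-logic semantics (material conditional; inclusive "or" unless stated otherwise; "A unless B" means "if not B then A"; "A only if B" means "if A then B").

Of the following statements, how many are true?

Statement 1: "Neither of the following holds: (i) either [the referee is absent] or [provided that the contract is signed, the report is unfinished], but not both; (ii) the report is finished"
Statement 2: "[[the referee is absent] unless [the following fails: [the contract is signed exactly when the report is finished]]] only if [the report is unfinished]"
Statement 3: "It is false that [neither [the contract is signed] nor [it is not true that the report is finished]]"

3

Let R = "the referee is present" (False), P = "the contract is signed" (False), D = "the report is finished" (False).

Statement 1: This is (not R xor (P -> not D)) nor D.

not R = not False = True
not D = not False = True
P -> not D = False -> True = True
not R xor (P -> not D) = True xor True = False
(not R xor (P -> not D)) nor D = False nor False = True
So Statement 1 is true.

Statement 2: Parsed as (not R or not (P iff D)) -> not D

not R = not False = True
P iff D = False iff False = True
not (P iff D) = not True = False
not R or not (P iff D) = True or False = True
not D = not False = True
(not R or not (P iff D)) -> not D = True -> True = True
Thus Statement 2 is true.

Statement 3: Formalization: not (P nor not D)

not D = not False = True
P nor not D = False nor True = False
not (P nor not D) = not False = True
Thus Statement 3 is true.

Count: 3.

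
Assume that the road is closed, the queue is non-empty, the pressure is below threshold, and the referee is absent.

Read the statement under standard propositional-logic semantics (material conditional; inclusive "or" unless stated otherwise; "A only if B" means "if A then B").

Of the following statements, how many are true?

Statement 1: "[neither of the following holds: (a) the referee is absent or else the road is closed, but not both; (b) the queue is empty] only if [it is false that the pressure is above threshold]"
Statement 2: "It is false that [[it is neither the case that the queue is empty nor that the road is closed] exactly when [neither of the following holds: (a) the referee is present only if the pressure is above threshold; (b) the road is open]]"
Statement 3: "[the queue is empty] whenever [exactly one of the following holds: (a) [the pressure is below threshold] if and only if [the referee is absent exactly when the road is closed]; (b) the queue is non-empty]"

2

Let V = "the referee is present" (False), K = "the road is closed" (True), P = "the queue is empty" (False), L = "the pressure is above threshold" (False).

Statement 1: In symbols: ((not V xor K) nor P) -> not L

not V = not False = True
not V xor K = True xor True = False
(not V xor K) nor P = False nor False = True
not L = not False = True
((not V xor K) nor P) -> not L = True -> True = True
Hence Statement 1 is true.

Statement 2: This is not ((P nor K) iff ((V -> L) nor not K)).

P nor K = False nor True = False
V -> L = False -> False = True
not K = not True = False
(V -> L) nor not K = True nor False = False
(P nor K) iff ((V -> L) nor not K) = False iff False = True
not ((P nor K) iff ((V -> L) nor not K)) = not True = False
Thus Statement 2 is false.

Statement 3: In symbols: ((not L iff (not V iff K)) xor not P) -> P

not L = not False = True
not V = not False = True
not V iff K = True iff True = True
not L iff (not V iff K) = True iff True = True
not P = not False = True
(not L iff (not V iff K)) xor not P = True xor True = False
((not L iff (not V iff K)) xor not P) -> P = False -> False = True
Thus Statement 3 is true.

True statements: 2 (Statement 1, Statement 3).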